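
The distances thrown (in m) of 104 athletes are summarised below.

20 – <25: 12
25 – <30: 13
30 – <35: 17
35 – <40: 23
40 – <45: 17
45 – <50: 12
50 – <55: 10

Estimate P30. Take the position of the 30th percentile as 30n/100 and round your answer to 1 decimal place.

31.8

Cumulative frequencies: 12, 25, 42, 65, 82, 94, 104
n = 104; position = 30n/100 = 31.2.
This falls in the class 30 – <35: L = 30, F = 25, f = 17, h = 5.
30th percentile ≈ 30 + ((31.2 − 25) / 17) × 5 = 31.8235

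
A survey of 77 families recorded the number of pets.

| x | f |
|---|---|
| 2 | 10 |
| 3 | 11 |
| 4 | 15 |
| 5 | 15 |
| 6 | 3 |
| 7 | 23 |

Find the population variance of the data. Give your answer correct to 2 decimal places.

Values: 2, 3, 4, 5, 6, 7
n = 77, Σfx = 367, mean = 4.7662
Σfx² = 1989
Σf(x − x̄)² = Σfx² − (Σfx)²/n = 1989 − 367²/77 = 239.7922
Population variance = 239.7922 / 77 = 3.1142

3.11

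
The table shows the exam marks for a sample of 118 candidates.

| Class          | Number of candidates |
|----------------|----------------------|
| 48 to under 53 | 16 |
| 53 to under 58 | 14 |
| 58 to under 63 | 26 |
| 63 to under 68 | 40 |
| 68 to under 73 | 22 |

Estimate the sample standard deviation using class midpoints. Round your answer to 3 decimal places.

6.434

Midpoints: 50.5, 55.5, 60.5, 65.5, 70.5
n = 118, Σfm = 7329, mean = 62.1102
Σfm² = 460049.5
Σf(m − x̄)² = Σfm² − (Σfm)²/n = 460049.5 − 7329²/118 = 4844.0678
Sample variance = 4844.0678 / 117 = 41.4023
Standard deviation = √41.4023 = 6.4345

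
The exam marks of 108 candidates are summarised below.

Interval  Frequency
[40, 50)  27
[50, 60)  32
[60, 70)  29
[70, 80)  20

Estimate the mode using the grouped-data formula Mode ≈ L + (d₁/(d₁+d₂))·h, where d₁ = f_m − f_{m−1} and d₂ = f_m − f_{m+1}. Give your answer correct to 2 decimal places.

56.25

Modal class: [50, 60) (highest frequency 32).
d₁ = 32 − 27 = 5, d₂ = 32 − 29 = 3
Mode ≈ 50 + (5/(5+3)) × 10 = 50 + 6.2500 = 56.2500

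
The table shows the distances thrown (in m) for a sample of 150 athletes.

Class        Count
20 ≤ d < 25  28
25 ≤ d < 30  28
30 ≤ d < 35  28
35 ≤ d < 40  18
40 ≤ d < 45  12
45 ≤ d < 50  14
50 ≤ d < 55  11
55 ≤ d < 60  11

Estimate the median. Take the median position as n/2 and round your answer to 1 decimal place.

33.4

Cumulative frequencies: 28, 56, 84, 102, 114, 128, 139, 150
n = 150; position = n/2 = 75.
This falls in the class 30 ≤ d < 35: L = 30, F = 56, f = 28, h = 5.
Median ≈ 30 + ((75 − 56) / 28) × 5 = 33.3929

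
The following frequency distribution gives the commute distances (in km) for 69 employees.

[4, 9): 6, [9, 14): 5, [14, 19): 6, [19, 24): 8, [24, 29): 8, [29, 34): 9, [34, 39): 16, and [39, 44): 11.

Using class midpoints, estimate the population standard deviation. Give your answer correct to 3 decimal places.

11.127

Midpoints: 6.5, 11.5, 16.5, 21.5, 26.5, 31.5, 36.5, 41.5
n = 69, Σfm = 1903.5, mean = 27.5870
Σfm² = 61055.25
Σf(m − x̄)² = Σfm² − (Σfm)²/n = 61055.25 − 1903.5²/69 = 8543.4783
Population variance = 8543.4783 / 69 = 123.8185
Standard deviation = √123.8185 = 11.1274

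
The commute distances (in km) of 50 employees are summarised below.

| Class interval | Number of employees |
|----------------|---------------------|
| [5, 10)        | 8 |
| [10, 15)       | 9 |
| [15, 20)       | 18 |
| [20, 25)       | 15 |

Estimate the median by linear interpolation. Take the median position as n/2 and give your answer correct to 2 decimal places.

17.22

Cumulative frequencies: 8, 17, 35, 50
n = 50; position = n/2 = 25.
This falls in the class [15, 20): L = 15, F = 17, f = 18, h = 5.
Median ≈ 15 + ((25 − 17) / 18) × 5 = 17.2222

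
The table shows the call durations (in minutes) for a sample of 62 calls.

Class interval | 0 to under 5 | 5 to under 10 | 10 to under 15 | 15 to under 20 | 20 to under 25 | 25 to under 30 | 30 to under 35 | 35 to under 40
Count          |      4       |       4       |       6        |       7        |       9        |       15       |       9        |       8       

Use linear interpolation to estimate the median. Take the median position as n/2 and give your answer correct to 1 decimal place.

25.3

Cumulative frequencies: 4, 8, 14, 21, 30, 45, 54, 62
n = 62; position = n/2 = 31.
This falls in the class 25 to under 30: L = 25, F = 30, f = 15, h = 5.
Median ≈ 25 + ((31 − 30) / 15) × 5 = 25.3333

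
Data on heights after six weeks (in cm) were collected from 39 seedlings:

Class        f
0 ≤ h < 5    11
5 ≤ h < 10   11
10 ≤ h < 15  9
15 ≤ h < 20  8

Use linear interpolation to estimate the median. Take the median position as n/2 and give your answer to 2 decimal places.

Cumulative frequencies: 11, 22, 31, 39
n = 39; position = n/2 = 19.5.
This falls in the class 5 ≤ h < 10: L = 5, F = 11, f = 11, h = 5.
Median ≈ 5 + ((19.5 − 11) / 11) × 5 = 8.8636

8.86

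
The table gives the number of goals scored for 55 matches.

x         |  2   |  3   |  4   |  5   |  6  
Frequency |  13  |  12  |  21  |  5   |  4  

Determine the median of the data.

Cumulative frequencies: 13, 25, 46, 51, 55
n = 55, so the median is the value in position (n+1)/2 = 28.
Position 28 falls at value 4.

4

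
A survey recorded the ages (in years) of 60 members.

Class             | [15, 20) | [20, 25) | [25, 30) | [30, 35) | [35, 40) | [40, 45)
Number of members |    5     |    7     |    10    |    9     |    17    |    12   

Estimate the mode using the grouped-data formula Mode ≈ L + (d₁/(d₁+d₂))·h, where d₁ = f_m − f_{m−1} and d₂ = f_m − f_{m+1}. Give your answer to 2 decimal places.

Modal class: [35, 40) (highest frequency 17).
d₁ = 17 − 9 = 8, d₂ = 17 − 12 = 5
Mode ≈ 35 + (8/(8+5)) × 5 = 35 + 3.0769 = 38.0769

38.08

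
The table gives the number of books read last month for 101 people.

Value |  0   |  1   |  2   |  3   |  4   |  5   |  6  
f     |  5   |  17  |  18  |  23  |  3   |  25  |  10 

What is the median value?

3

Cumulative frequencies: 5, 22, 40, 63, 66, 91, 101
n = 101, so the median is the value in position (n+1)/2 = 51.
Position 51 falls at value 3.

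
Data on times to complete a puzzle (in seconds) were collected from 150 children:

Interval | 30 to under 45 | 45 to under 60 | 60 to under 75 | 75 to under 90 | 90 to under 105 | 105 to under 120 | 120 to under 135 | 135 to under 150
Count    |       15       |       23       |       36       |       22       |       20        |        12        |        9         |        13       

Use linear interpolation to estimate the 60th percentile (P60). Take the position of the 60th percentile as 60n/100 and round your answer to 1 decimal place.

Cumulative frequencies: 15, 38, 74, 96, 116, 128, 137, 150
n = 150; position = 60n/100 = 90.
This falls in the class 75 to under 90: L = 75, F = 74, f = 22, h = 15.
60th percentile ≈ 75 + ((90 − 74) / 22) × 15 = 85.9091

85.9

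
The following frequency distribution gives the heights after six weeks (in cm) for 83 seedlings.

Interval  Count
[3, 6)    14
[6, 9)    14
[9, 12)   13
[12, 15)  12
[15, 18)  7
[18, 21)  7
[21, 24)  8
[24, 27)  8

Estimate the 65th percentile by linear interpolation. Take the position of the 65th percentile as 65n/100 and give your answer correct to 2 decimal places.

15.41

Cumulative frequencies: 14, 28, 41, 53, 60, 67, 75, 83
n = 83; position = 65n/100 = 53.95.
This falls in the class [15, 18): L = 15, F = 53, f = 7, h = 3.
65th percentile ≈ 15 + ((53.95 − 53) / 7) × 3 = 15.4071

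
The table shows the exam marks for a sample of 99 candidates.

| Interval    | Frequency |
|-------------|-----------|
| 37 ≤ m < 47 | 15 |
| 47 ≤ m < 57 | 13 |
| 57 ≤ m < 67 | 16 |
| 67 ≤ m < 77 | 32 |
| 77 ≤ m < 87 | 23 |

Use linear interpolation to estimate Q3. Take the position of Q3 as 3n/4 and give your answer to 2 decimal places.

76.45

Cumulative frequencies: 15, 28, 44, 76, 99
n = 99; position = 3n/4 = 74.25.
This falls in the class 67 ≤ m < 77: L = 67, F = 44, f = 32, h = 10.
Upper quartile ≈ 67 + ((74.25 − 44) / 32) × 10 = 76.4531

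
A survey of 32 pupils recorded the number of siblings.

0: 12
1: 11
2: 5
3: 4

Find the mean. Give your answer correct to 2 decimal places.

Values: 0, 1, 2, 3
Σfx = 12×0 + 11×1 + 5×2 + 4×3 = 33
n = Σf = 32
Mean = 33 / 32 = 1.0312

1.03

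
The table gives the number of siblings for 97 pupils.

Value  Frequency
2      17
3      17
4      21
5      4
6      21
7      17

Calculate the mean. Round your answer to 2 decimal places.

4.47

Values: 2, 3, 4, 5, 6, 7
Σfx = 17×2 + 17×3 + 21×4 + 4×5 + 21×6 + 17×7 = 434
n = Σf = 97
Mean = 434 / 97 = 4.4742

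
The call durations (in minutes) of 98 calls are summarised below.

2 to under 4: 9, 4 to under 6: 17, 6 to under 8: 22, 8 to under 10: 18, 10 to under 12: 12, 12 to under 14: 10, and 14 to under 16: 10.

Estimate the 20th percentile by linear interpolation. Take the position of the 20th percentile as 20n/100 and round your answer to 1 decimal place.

5.2

Cumulative frequencies: 9, 26, 48, 66, 78, 88, 98
n = 98; position = 20n/100 = 19.6.
This falls in the class 4 to under 6: L = 4, F = 9, f = 17, h = 2.
20th percentile ≈ 4 + ((19.6 − 9) / 17) × 2 = 5.2471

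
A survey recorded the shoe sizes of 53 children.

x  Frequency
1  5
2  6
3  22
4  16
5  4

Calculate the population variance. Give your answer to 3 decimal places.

1.072

Values: 1, 2, 3, 4, 5
n = 53, Σfx = 167, mean = 3.1509
Σfx² = 583
Σf(x − x̄)² = Σfx² − (Σfx)²/n = 583 − 167²/53 = 56.7925
Population variance = 56.7925 / 53 = 1.0716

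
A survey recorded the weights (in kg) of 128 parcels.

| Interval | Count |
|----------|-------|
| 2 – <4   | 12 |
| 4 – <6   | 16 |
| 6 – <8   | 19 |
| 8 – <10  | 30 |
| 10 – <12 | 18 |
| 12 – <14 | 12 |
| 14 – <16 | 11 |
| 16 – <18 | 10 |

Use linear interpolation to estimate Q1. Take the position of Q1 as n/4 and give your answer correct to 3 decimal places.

6.421

Cumulative frequencies: 12, 28, 47, 77, 95, 107, 118, 128
n = 128; position = n/4 = 32.
This falls in the class 6 – <8: L = 6, F = 28, f = 19, h = 2.
Lower quartile ≈ 6 + ((32 − 28) / 19) × 2 = 6.4211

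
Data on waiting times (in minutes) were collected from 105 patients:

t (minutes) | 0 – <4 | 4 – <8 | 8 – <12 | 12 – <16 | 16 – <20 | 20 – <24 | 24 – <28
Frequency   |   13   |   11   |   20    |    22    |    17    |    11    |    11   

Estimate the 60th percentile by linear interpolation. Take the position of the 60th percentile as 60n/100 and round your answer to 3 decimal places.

15.455

Cumulative frequencies: 13, 24, 44, 66, 83, 94, 105
n = 105; position = 60n/100 = 63.
This falls in the class 12 – <16: L = 12, F = 44, f = 22, h = 4.
60th percentile ≈ 12 + ((63 − 44) / 22) × 4 = 15.4545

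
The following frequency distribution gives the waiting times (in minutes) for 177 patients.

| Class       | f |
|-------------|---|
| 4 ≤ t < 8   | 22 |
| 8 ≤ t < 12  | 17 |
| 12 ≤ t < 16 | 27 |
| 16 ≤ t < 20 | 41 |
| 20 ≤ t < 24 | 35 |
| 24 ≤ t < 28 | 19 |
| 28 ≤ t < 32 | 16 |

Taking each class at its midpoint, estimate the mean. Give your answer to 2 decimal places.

17.86

Midpoints: 6, 10, 14, 18, 22, 26, 30
Σfm = 22×6 + 17×10 + 27×14 + 41×18 + 35×22 + 19×26 + 16×30 = 3162
n = Σf = 177
Mean = 3162 / 177 = 17.8644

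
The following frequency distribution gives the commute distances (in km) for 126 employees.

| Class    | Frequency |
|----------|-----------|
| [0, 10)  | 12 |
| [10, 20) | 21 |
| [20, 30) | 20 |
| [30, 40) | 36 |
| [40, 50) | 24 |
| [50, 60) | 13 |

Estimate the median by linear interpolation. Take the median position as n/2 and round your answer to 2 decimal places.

Cumulative frequencies: 12, 33, 53, 89, 113, 126
n = 126; position = n/2 = 63.
This falls in the class [30, 40): L = 30, F = 53, f = 36, h = 10.
Median ≈ 30 + ((63 − 53) / 36) × 10 = 32.7778

32.78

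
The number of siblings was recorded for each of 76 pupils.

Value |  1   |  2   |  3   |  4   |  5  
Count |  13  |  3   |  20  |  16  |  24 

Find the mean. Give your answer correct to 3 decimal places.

3.461

Values: 1, 2, 3, 4, 5
Σfx = 13×1 + 3×2 + 20×3 + 16×4 + 24×5 = 263
n = Σf = 76
Mean = 263 / 76 = 3.4605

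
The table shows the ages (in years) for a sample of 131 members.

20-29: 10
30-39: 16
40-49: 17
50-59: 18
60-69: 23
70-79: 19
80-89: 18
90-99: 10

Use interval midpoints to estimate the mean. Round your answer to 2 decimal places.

Midpoints: 24.5, 34.5, 44.5, 54.5, 64.5, 74.5, 84.5, 94.5
Σfm = 10×24.5 + 16×34.5 + 17×44.5 + 18×54.5 + 23×64.5 + 19×74.5 + 18×84.5 + 10×94.5 = 7899.5
n = Σf = 131
Mean = 7899.5 / 131 = 60.3015

60.30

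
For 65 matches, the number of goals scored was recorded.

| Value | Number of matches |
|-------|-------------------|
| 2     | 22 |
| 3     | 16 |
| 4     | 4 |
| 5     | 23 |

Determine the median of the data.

Cumulative frequencies: 22, 38, 42, 65
n = 65, so the median is the value in position (n+1)/2 = 33.
Position 33 falls at value 3.

3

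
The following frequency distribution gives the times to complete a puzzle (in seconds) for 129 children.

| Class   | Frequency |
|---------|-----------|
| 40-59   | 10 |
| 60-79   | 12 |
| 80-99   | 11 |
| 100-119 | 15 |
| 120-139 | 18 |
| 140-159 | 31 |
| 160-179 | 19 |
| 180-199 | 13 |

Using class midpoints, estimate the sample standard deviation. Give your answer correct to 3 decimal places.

41.488

Midpoints: 49.5, 69.5, 89.5, 109.5, 129.5, 149.5, 169.5, 189.5
n = 129, Σfm = 16605.5, mean = 128.7248
Σfm² = 2357862.25
Σf(m − x̄)² = Σfm² − (Σfm)²/n = 2357862.25 − 16605.5²/129 = 220322.4806
Sample variance = 220322.4806 / 128 = 1721.2694
Standard deviation = √1721.2694 = 41.4882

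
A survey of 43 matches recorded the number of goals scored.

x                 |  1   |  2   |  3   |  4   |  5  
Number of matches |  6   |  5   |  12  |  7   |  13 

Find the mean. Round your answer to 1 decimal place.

Values: 1, 2, 3, 4, 5
Σfx = 6×1 + 5×2 + 12×3 + 7×4 + 13×5 = 145
n = Σf = 43
Mean = 145 / 43 = 3.3721

3.4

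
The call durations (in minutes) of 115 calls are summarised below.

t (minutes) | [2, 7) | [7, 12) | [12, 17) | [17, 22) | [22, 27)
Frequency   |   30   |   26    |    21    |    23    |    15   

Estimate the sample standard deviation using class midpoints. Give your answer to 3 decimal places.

Midpoints: 4.5, 9.5, 14.5, 19.5, 24.5
n = 115, Σfm = 1502.5, mean = 13.0652
Σfm² = 25118.75
Σf(m − x̄)² = Σfm² − (Σfm)²/n = 25118.75 − 1502.5²/115 = 5488.2609
Sample variance = 5488.2609 / 114 = 48.1426
Standard deviation = √48.1426 = 6.9385

6.938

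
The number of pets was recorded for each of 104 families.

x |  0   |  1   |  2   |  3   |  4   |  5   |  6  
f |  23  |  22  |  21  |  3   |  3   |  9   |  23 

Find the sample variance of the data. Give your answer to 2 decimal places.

5.28

Values: 0, 1, 2, 3, 4, 5, 6
n = 104, Σfx = 268, mean = 2.5769
Σfx² = 1234
Σf(x − x̄)² = Σfx² − (Σfx)²/n = 1234 − 268²/104 = 543.3846
Sample variance = 543.3846 / 103 = 5.2756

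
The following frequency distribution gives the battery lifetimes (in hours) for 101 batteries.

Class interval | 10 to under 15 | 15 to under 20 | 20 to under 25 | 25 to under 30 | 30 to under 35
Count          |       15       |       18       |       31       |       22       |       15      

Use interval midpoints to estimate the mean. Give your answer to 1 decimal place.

22.7

Midpoints: 12.5, 17.5, 22.5, 27.5, 32.5
Σfm = 15×12.5 + 18×17.5 + 31×22.5 + 22×27.5 + 15×32.5 = 2292.5
n = Σf = 101
Mean = 2292.5 / 101 = 22.6980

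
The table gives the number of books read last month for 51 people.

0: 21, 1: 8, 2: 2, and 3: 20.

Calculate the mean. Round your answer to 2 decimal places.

1.41

Values: 0, 1, 2, 3
Σfx = 21×0 + 8×1 + 2×2 + 20×3 = 72
n = Σf = 51
Mean = 72 / 51 = 1.4118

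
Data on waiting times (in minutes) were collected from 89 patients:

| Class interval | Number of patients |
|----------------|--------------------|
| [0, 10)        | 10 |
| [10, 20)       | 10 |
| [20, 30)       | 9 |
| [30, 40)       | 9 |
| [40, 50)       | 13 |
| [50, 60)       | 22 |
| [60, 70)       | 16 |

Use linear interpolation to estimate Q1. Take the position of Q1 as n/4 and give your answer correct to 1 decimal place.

22.5

Cumulative frequencies: 10, 20, 29, 38, 51, 73, 89
n = 89; position = n/4 = 22.25.
This falls in the class [20, 30): L = 20, F = 20, f = 9, h = 10.
Lower quartile ≈ 20 + ((22.25 − 20) / 9) × 10 = 22.5000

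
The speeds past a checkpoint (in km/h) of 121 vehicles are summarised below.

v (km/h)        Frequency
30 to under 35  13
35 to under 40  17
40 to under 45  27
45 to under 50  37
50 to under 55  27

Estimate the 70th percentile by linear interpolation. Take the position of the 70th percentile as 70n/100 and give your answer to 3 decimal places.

Cumulative frequencies: 13, 30, 57, 94, 121
n = 121; position = 70n/100 = 84.7.
This falls in the class 45 to under 50: L = 45, F = 57, f = 37, h = 5.
70th percentile ≈ 45 + ((84.7 − 57) / 37) × 5 = 48.7432

48.743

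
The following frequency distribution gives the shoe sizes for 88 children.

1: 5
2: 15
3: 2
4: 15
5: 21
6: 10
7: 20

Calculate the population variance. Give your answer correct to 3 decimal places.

Values: 1, 2, 3, 4, 5, 6, 7
n = 88, Σfx = 406, mean = 4.6136
Σfx² = 2188
Σf(x − x̄)² = Σfx² − (Σfx)²/n = 2188 − 406²/88 = 314.8636
Population variance = 314.8636 / 88 = 3.5780

3.578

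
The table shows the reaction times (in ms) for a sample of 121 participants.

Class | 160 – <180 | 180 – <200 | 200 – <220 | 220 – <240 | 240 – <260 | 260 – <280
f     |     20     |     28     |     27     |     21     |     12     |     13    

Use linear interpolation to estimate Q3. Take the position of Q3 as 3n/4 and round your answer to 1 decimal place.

235.0

Cumulative frequencies: 20, 48, 75, 96, 108, 121
n = 121; position = 3n/4 = 90.75.
This falls in the class 220 – <240: L = 220, F = 75, f = 21, h = 20.
Upper quartile ≈ 220 + ((90.75 − 75) / 21) × 20 = 235.0000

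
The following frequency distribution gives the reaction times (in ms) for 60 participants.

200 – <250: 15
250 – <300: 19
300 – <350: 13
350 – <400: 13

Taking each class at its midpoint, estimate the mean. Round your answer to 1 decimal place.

Midpoints: 225, 275, 325, 375
Σfm = 15×225 + 19×275 + 13×325 + 13×375 = 17700
n = Σf = 60
Mean = 17700 / 60 = 295.0000

295.0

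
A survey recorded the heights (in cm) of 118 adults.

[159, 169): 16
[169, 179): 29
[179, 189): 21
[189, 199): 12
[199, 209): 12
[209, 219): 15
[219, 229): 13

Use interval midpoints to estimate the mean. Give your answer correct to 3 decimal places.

190.102

Midpoints: 164, 174, 184, 194, 204, 214, 224
Σfm = 16×164 + 29×174 + 21×184 + 12×194 + 12×204 + 15×214 + 13×224 = 22432
n = Σf = 118
Mean = 22432 / 118 = 190.1017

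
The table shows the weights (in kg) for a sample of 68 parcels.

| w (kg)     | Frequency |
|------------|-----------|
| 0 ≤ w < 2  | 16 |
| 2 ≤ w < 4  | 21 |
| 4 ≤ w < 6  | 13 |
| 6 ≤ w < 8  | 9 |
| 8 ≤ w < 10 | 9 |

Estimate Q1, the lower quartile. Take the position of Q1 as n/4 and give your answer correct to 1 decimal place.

Cumulative frequencies: 16, 37, 50, 59, 68
n = 68; position = n/4 = 17.
This falls in the class 2 ≤ w < 4: L = 2, F = 16, f = 21, h = 2.
Lower quartile ≈ 2 + ((17 − 16) / 21) × 2 = 2.0952

2.1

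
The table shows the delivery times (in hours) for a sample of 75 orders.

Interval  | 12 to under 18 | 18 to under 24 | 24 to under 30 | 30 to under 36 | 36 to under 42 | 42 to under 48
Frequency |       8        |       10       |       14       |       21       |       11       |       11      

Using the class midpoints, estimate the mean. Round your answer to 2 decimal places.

31.00

Midpoints: 15, 21, 27, 33, 39, 45
Σfm = 8×15 + 10×21 + 14×27 + 21×33 + 11×39 + 11×45 = 2325
n = Σf = 75
Mean = 2325 / 75 = 31.0000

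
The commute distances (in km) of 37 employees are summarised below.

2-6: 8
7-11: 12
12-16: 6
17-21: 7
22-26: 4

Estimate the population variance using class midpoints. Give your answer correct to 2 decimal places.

Midpoints: 4, 9, 14, 19, 24
n = 37, Σfm = 453, mean = 12.2432
Σfm² = 7107
Σf(m − x̄)² = Σfm² − (Σfm)²/n = 7107 − 453²/37 = 1560.8108
Population variance = 1560.8108 / 37 = 42.1841

42.18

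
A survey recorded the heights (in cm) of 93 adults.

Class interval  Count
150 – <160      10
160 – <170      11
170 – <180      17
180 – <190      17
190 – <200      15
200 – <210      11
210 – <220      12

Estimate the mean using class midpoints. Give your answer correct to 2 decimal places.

185.43

Midpoints: 155, 165, 175, 185, 195, 205, 215
Σfm = 10×155 + 11×165 + 17×175 + 17×185 + 15×195 + 11×205 + 12×215 = 17245
n = Σf = 93
Mean = 17245 / 93 = 185.4301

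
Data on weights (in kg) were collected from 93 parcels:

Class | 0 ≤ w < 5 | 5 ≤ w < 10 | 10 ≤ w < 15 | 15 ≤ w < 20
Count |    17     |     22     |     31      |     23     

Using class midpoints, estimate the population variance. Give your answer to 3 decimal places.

27.229

Midpoints: 2.5, 7.5, 12.5, 17.5
n = 93, Σfm = 997.5, mean = 10.7258
Σfm² = 13231.25
Σf(m − x̄)² = Σfm² − (Σfm)²/n = 13231.25 − 997.5²/93 = 2532.2581
Population variance = 2532.2581 / 93 = 27.2286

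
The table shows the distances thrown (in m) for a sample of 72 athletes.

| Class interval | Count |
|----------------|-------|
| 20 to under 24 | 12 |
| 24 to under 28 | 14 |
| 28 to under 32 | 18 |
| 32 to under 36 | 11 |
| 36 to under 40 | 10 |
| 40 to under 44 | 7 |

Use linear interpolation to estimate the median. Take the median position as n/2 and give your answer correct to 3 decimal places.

Cumulative frequencies: 12, 26, 44, 55, 65, 72
n = 72; position = n/2 = 36.
This falls in the class 28 to under 32: L = 28, F = 26, f = 18, h = 4.
Median ≈ 28 + ((36 − 26) / 18) × 4 = 30.2222

30.222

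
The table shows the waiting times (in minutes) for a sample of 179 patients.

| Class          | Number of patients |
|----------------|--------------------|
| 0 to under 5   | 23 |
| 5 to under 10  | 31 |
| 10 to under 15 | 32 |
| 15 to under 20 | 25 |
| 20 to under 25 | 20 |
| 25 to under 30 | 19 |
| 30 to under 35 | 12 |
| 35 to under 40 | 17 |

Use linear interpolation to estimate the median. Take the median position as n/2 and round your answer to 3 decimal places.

Cumulative frequencies: 23, 54, 86, 111, 131, 150, 162, 179
n = 179; position = n/2 = 89.5.
This falls in the class 15 to under 20: L = 15, F = 86, f = 25, h = 5.
Median ≈ 15 + ((89.5 − 86) / 25) × 5 = 15.7000

15.700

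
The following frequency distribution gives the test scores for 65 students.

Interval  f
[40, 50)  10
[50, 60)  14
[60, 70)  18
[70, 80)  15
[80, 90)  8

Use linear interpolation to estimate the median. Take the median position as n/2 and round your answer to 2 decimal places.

Cumulative frequencies: 10, 24, 42, 57, 65
n = 65; position = n/2 = 32.5.
This falls in the class [60, 70): L = 60, F = 24, f = 18, h = 10.
Median ≈ 60 + ((32.5 − 24) / 18) × 10 = 64.7222

64.72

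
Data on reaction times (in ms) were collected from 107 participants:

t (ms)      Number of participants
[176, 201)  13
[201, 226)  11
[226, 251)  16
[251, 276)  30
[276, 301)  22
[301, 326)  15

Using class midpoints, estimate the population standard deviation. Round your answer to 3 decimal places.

38.454

Midpoints: 188.5, 213.5, 238.5, 263.5, 288.5, 313.5
n = 107, Σfm = 27569.5, mean = 257.6589
Σfm² = 7261750.75
Σf(m − x̄)² = Σfm² − (Σfm)²/n = 7261750.75 − 27569.5²/107 = 158224.2991
Population variance = 158224.2991 / 107 = 1478.7318
Standard deviation = √1478.7318 = 38.4543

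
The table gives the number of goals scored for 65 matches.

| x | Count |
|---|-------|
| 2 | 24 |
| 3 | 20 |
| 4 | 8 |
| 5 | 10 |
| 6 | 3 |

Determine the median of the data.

3

Cumulative frequencies: 24, 44, 52, 62, 65
n = 65, so the median is the value in position (n+1)/2 = 33.
Position 33 falls at value 3.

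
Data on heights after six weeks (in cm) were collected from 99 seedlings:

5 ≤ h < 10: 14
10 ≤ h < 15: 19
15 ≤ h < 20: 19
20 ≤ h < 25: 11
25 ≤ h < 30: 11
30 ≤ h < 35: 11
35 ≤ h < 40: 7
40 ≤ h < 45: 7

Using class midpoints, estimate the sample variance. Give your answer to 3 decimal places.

114.306

Midpoints: 7.5, 12.5, 17.5, 22.5, 27.5, 32.5, 37.5, 42.5
n = 99, Σfm = 2142.5, mean = 21.6414
Σfm² = 57568.75
Σf(m − x̄)² = Σfm² − (Σfm)²/n = 57568.75 − 2142.5²/99 = 11202.0202
Sample variance = 11202.0202 / 98 = 114.3063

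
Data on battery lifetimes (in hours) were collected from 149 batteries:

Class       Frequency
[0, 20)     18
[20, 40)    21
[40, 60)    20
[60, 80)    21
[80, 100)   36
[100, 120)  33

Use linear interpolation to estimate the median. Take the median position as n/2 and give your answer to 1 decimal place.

Cumulative frequencies: 18, 39, 59, 80, 116, 149
n = 149; position = n/2 = 74.5.
This falls in the class [60, 80): L = 60, F = 59, f = 21, h = 20.
Median ≈ 60 + ((74.5 − 59) / 21) × 20 = 74.7619

74.8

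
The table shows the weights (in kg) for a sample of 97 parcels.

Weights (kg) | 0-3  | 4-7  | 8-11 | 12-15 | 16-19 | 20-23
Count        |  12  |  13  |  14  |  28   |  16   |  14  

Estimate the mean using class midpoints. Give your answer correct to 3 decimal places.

12.180

Midpoints: 1.5, 5.5, 9.5, 13.5, 17.5, 21.5
Σfm = 12×1.5 + 13×5.5 + 14×9.5 + 28×13.5 + 16×17.5 + 14×21.5 = 1181.5
n = Σf = 97
Mean = 1181.5 / 97 = 12.1804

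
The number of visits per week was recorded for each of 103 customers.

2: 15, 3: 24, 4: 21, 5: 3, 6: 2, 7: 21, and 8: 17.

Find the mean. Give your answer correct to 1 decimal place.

4.8

Values: 2, 3, 4, 5, 6, 7, 8
Σfx = 15×2 + 24×3 + 21×4 + 3×5 + 2×6 + 21×7 + 17×8 = 496
n = Σf = 103
Mean = 496 / 103 = 4.8155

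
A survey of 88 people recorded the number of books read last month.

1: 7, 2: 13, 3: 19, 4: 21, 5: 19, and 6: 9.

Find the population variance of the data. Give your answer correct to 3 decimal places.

Values: 1, 2, 3, 4, 5, 6
n = 88, Σfx = 323, mean = 3.6705
Σfx² = 1365
Σf(x − x̄)² = Σfx² − (Σfx)²/n = 1365 − 323²/88 = 179.4432
Population variance = 179.4432 / 88 = 2.0391

2.039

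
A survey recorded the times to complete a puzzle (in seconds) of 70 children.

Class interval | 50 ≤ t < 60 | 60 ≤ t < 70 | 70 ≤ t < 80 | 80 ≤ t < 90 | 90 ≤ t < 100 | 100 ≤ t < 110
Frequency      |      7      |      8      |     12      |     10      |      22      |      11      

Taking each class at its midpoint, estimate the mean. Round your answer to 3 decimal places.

Midpoints: 55, 65, 75, 85, 95, 105
Σfm = 7×55 + 8×65 + 12×75 + 10×85 + 22×95 + 11×105 = 5900
n = Σf = 70
Mean = 5900 / 70 = 84.2857

84.286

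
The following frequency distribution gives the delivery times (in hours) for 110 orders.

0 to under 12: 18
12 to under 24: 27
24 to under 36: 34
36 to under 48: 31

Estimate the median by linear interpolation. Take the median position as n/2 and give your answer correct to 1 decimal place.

Cumulative frequencies: 18, 45, 79, 110
n = 110; position = n/2 = 55.
This falls in the class 24 to under 36: L = 24, F = 45, f = 34, h = 12.
Median ≈ 24 + ((55 − 45) / 34) × 12 = 27.5294

27.5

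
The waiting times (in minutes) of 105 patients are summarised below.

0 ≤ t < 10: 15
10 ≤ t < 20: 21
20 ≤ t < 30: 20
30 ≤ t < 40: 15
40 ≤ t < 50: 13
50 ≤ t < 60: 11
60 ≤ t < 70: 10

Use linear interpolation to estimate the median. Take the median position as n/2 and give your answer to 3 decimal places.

Cumulative frequencies: 15, 36, 56, 71, 84, 95, 105
n = 105; position = n/2 = 52.5.
This falls in the class 20 ≤ t < 30: L = 20, F = 36, f = 20, h = 10.
Median ≈ 20 + ((52.5 − 36) / 20) × 10 = 28.2500

28.250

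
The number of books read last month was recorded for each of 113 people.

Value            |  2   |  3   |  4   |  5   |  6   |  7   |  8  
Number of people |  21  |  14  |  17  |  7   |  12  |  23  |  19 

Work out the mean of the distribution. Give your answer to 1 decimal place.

Values: 2, 3, 4, 5, 6, 7, 8
Σfx = 21×2 + 14×3 + 17×4 + 7×5 + 12×6 + 23×7 + 19×8 = 572
n = Σf = 113
Mean = 572 / 113 = 5.0619

5.1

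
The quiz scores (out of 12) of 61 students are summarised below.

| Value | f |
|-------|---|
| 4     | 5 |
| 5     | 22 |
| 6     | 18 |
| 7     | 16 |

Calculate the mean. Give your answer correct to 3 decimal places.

5.738

Values: 4, 5, 6, 7
Σfx = 5×4 + 22×5 + 18×6 + 16×7 = 350
n = Σf = 61
Mean = 350 / 61 = 5.7377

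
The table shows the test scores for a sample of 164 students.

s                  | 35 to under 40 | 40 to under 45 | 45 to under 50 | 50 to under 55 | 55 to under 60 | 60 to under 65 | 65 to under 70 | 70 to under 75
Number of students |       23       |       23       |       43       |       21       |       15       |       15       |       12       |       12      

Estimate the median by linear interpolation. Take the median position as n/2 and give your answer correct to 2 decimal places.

Cumulative frequencies: 23, 46, 89, 110, 125, 140, 152, 164
n = 164; position = n/2 = 82.
This falls in the class 45 to under 50: L = 45, F = 46, f = 43, h = 5.
Median ≈ 45 + ((82 − 46) / 43) × 5 = 49.1860

49.19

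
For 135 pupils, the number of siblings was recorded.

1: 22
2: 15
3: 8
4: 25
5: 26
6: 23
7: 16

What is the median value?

Cumulative frequencies: 22, 37, 45, 70, 96, 119, 135
n = 135, so the median is the value in position (n+1)/2 = 68.
Position 68 falls at value 4.

4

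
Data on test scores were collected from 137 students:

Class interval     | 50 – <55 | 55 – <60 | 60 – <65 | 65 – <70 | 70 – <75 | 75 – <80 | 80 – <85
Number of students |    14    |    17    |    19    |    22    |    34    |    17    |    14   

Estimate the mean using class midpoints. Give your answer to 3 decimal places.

68.047

Midpoints: 52.5, 57.5, 62.5, 67.5, 72.5, 77.5, 82.5
Σfm = 14×52.5 + 17×57.5 + 19×62.5 + 22×67.5 + 34×72.5 + 17×77.5 + 14×82.5 = 9322.5
n = Σf = 137
Mean = 9322.5 / 137 = 68.0474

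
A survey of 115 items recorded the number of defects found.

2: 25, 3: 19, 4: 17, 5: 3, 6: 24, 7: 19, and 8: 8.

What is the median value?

Cumulative frequencies: 25, 44, 61, 64, 88, 107, 115
n = 115, so the median is the value in position (n+1)/2 = 58.
Position 58 falls at value 4.

4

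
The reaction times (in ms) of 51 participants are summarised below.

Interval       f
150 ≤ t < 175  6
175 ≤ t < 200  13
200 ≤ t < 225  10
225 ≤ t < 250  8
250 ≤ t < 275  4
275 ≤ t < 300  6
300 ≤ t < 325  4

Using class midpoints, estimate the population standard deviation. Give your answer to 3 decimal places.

Midpoints: 162.5, 187.5, 212.5, 237.5, 262.5, 287.5, 312.5
n = 51, Σfm = 11462.5, mean = 224.7549
Σfm² = 2680468.75
Σf(m − x̄)² = Σfm² − (Σfm)²/n = 2680468.75 − 11462.5²/51 = 104215.6863
Population variance = 104215.6863 / 51 = 2043.4448
Standard deviation = √2043.4448 = 45.2045

45.204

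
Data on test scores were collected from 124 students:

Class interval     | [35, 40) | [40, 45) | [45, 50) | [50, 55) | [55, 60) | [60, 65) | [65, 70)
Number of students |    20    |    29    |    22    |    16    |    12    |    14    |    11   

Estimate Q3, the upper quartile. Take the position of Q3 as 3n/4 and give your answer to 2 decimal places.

Cumulative frequencies: 20, 49, 71, 87, 99, 113, 124
n = 124; position = 3n/4 = 93.
This falls in the class [55, 60): L = 55, F = 87, f = 12, h = 5.
Upper quartile ≈ 55 + ((93 − 87) / 12) × 5 = 57.5000

57.50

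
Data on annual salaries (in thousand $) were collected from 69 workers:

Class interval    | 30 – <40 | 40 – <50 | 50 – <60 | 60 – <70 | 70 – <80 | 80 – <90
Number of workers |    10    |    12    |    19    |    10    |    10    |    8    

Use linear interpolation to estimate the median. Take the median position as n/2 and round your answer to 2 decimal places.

Cumulative frequencies: 10, 22, 41, 51, 61, 69
n = 69; position = n/2 = 34.5.
This falls in the class 50 – <60: L = 50, F = 22, f = 19, h = 10.
Median ≈ 50 + ((34.5 − 22) / 19) × 10 = 56.5789

56.58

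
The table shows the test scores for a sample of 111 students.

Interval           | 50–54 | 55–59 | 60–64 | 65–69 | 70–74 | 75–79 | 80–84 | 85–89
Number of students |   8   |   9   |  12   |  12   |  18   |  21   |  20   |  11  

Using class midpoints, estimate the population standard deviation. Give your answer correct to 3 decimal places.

10.278

Midpoints: 52, 57, 62, 67, 72, 77, 82, 87
n = 111, Σfm = 7987, mean = 71.9550
Σfm² = 586429
Σf(m − x̄)² = Σfm² − (Σfm)²/n = 586429 − 7987²/111 = 11724.7748
Population variance = 11724.7748 / 111 = 105.6286
Standard deviation = √105.6286 = 10.2776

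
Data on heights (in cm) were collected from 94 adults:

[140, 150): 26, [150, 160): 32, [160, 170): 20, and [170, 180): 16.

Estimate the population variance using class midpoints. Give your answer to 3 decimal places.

Midpoints: 145, 155, 165, 175
n = 94, Σfm = 14830, mean = 157.7660
Σfm² = 2349950
Σf(m − x̄)² = Σfm² − (Σfm)²/n = 2349950 − 14830²/94 = 10280.8511
Population variance = 10280.8511 / 94 = 109.3708

109.371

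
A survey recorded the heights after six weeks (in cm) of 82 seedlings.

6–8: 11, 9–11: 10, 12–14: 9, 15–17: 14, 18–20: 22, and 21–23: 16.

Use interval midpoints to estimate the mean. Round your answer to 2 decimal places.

Midpoints: 7, 10, 13, 16, 19, 22
Σfm = 11×7 + 10×10 + 9×13 + 14×16 + 22×19 + 16×22 = 1288
n = Σf = 82
Mean = 1288 / 82 = 15.7073

15.71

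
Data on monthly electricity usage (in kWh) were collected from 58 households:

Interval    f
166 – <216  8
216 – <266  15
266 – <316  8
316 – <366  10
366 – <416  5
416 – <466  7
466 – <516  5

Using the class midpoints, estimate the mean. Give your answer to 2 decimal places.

Midpoints: 191, 241, 291, 341, 391, 441, 491
Σfm = 8×191 + 15×241 + 8×291 + 10×341 + 5×391 + 7×441 + 5×491 = 18378
n = Σf = 58
Mean = 18378 / 58 = 316.8621

316.86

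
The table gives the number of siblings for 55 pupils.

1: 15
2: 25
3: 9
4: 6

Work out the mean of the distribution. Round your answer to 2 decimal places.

2.11

Values: 1, 2, 3, 4
Σfx = 15×1 + 25×2 + 9×3 + 6×4 = 116
n = Σf = 55
Mean = 116 / 55 = 2.1091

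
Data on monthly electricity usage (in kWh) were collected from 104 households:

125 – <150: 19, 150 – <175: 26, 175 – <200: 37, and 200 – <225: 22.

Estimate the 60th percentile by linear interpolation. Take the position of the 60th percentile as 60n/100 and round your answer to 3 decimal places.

186.757

Cumulative frequencies: 19, 45, 82, 104
n = 104; position = 60n/100 = 62.4.
This falls in the class 175 – <200: L = 175, F = 45, f = 37, h = 25.
60th percentile ≈ 175 + ((62.4 − 45) / 37) × 25 = 186.7568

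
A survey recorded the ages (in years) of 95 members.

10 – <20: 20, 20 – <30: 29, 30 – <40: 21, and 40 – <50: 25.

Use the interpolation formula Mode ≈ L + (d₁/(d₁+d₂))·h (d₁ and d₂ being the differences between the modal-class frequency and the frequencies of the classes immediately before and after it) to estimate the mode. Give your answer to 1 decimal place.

Modal class: 20 – <30 (highest frequency 29).
d₁ = 29 − 20 = 9, d₂ = 29 − 21 = 8
Mode ≈ 20 + (9/(9+8)) × 10 = 20 + 5.2941 = 25.2941

25.3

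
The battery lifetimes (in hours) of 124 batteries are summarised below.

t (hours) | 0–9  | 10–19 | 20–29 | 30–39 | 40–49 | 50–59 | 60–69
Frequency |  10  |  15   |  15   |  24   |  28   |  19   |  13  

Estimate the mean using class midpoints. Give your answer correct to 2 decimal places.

Midpoints: 4.5, 14.5, 24.5, 34.5, 44.5, 54.5, 64.5
Σfm = 10×4.5 + 15×14.5 + 15×24.5 + 24×34.5 + 28×44.5 + 19×54.5 + 13×64.5 = 4578
n = Σf = 124
Mean = 4578 / 124 = 36.9194

36.92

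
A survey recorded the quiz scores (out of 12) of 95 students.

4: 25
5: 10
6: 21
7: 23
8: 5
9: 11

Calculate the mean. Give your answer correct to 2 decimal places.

6.06

Values: 4, 5, 6, 7, 8, 9
Σfx = 25×4 + 10×5 + 21×6 + 23×7 + 5×8 + 11×9 = 576
n = Σf = 95
Mean = 576 / 95 = 6.0632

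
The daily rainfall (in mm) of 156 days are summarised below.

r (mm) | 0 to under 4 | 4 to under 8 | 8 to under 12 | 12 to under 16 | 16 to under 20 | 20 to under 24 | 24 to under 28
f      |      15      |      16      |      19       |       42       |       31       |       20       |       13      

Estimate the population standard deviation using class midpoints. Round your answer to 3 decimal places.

Midpoints: 2, 6, 10, 14, 18, 22, 26
n = 156, Σfm = 2240, mean = 14.3590
Σfm² = 39280
Σf(m − x̄)² = Σfm² − (Σfm)²/n = 39280 − 2240²/156 = 7115.8974
Population variance = 7115.8974 / 156 = 45.6147
Standard deviation = √45.6147 = 6.7539

6.754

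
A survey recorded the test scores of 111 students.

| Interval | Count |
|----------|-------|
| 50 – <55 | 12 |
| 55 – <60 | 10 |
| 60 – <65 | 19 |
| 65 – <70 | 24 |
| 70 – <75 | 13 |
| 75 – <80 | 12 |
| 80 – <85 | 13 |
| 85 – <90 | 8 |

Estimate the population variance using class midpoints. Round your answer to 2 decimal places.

Midpoints: 52.5, 57.5, 62.5, 67.5, 72.5, 77.5, 82.5, 87.5
n = 111, Σfm = 7657.5, mean = 68.9865
Σfm² = 539843.75
Σf(m − x̄)² = Σfm² − (Σfm)²/n = 539843.75 − 7657.5²/111 = 11579.7297
Population variance = 11579.7297 / 111 = 104.3219

104.32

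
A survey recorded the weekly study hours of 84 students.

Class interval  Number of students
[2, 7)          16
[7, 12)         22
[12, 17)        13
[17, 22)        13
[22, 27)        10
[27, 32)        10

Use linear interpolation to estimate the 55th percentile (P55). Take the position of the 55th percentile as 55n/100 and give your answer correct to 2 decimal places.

15.15

Cumulative frequencies: 16, 38, 51, 64, 74, 84
n = 84; position = 55n/100 = 46.2.
This falls in the class [12, 17): L = 12, F = 38, f = 13, h = 5.
55th percentile ≈ 12 + ((46.2 − 38) / 13) × 5 = 15.1538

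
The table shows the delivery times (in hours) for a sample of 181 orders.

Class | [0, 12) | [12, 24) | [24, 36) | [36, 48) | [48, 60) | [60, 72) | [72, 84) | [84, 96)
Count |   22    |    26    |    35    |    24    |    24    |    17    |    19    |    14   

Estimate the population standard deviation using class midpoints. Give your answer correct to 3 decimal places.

Midpoints: 6, 18, 30, 42, 54, 66, 78, 90
n = 181, Σfm = 7818, mean = 43.1934
Σfm² = 456084
Σf(m − x̄)² = Σfm² − (Σfm)²/n = 456084 − 7818²/181 = 118398.2320
Population variance = 118398.2320 / 181 = 654.1339
Standard deviation = √654.1339 = 25.5760

25.576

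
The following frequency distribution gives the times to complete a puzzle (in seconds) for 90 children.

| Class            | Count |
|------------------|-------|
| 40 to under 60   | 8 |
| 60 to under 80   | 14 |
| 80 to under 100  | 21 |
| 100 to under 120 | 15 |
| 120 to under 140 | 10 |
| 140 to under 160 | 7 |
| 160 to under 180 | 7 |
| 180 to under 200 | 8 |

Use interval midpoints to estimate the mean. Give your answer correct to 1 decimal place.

110.9

Midpoints: 50, 70, 90, 110, 130, 150, 170, 190
Σfm = 8×50 + 14×70 + 21×90 + 15×110 + 10×130 + 7×150 + 7×170 + 8×190 = 9980
n = Σf = 90
Mean = 9980 / 90 = 110.8889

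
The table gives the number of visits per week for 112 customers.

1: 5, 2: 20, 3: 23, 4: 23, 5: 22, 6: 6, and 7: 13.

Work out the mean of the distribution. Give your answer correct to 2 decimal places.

3.96

Values: 1, 2, 3, 4, 5, 6, 7
Σfx = 5×1 + 20×2 + 23×3 + 23×4 + 22×5 + 6×6 + 13×7 = 443
n = Σf = 112
Mean = 443 / 112 = 3.9554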